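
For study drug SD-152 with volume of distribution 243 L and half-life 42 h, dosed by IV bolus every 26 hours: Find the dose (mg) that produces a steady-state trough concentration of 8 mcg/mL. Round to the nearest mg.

τ/t½ = 26/42 ≈ 0.61905, so f = (1/2)^(26/42) ≈ 0.651101.
Cmin,ss = (D/Vd)·f/(1−f), so D = Cmin,ss·Vd·(1−f)/f.
D = 8 × 243 × (1−f)/f ≈ 8 × 243 × 0.53586 ≈ 1041.71 mg.

1042 mg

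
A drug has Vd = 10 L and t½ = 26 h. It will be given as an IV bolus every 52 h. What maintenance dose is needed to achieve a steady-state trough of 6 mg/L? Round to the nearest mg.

τ/t½ = 52/26 ≈ 2, so f = (1/2)^(52/26) ≈ 0.250000.
Cmin,ss = (D/Vd)·f/(1−f), so D = Cmin,ss·Vd·(1−f)/f.
D = 6 × 10 × (1−f)/f ≈ 6 × 10 × 3.00000 ≈ 180.00 mg.

180 mg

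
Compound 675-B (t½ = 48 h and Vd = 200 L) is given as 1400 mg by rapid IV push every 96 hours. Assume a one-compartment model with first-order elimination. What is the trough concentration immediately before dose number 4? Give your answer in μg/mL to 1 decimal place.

2.3 μg/mL

f = (1/2)^(τ/t½) = (1/2)^(96/48) ≈ 0.2500.
C₀ = D/Vd = 1400/200 ≈ 7.000 μg/mL.
Before the 4th dose, 3 doses have been given. Superposition: Cmin = C₀·(f + f² + … + f^3).
≈ 7.000 × (0.2500 + 0.0625 + 0.0156) ≈ 7.000 × 0.3281 ≈ 2.297 μg/mL.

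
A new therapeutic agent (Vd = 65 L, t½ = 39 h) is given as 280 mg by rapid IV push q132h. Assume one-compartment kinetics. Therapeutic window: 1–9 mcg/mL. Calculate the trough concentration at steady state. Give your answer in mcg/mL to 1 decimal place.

τ/t½ = 132/39 ≈ 3.3846, so fraction remaining f = (1/2)^(132/39) ≈ 0.0957.
At steady state, accumulation factor R = 1/(1 − e^(−kτ)) ≈ 1.1058.
Single-dose peak C₀ = D/Vd = 280/65 ≈ 4.308 mcg/mL.
Cmax,ss = C₀/(1 − f) ≈ 4.308/0.9043 ≈ 4.764 mcg/mL.
Steady-state trough Cmin,ss = Cmax,ss·f ≈ 4.764 × 0.0957 ≈ 0.456 mcg/mL.
Trough 0.5 mcg/mL vs MEC 1 mcg/mL: subtherapeutic.

0.5 mcg/mL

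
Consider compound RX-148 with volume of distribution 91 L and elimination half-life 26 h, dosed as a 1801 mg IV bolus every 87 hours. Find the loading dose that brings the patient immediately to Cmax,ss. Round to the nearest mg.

f = (1/2)^(87/26) ≈ 0.098335; accumulation ratio R = 1/(1−f) ≈ 1.10906.
Loading dose to hit Cmax,ss on first dose: D_load = D_maint·R ≈ 1801 × 1.10906 ≈ 1997.42 mg.

1997 mg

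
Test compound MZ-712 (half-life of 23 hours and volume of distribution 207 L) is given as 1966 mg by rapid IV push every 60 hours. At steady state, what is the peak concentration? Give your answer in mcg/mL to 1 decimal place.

11.4 mcg/mL

k = ln2/t½ = ln2/23 ≈ 0.030137 h⁻¹; fraction remaining f = e^(−kτ) = e^(−0.030137×60) ≈ 0.1639.
At steady state, accumulation factor R = 1/(1 − e^(−kτ)) ≈ 1.1960.
Single-dose peak C₀ = D/Vd = 1966/207 ≈ 9.498 mcg/mL.
Steady-state peak Cmax,ss = C₀·R ≈ 9.498 × 1.1960 ≈ 11.360 mcg/mL.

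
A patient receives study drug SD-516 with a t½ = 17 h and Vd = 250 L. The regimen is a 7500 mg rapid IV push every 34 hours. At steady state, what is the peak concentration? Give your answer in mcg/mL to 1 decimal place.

τ = 34 h = 2 half-lives, so f = (1/2)^2 = 0.25.
Accumulation ratio R = 1/(1 − f) = 1/0.75 = 4/3.
Single-dose peak C₀ = D/Vd = 7500/250 = 30 mcg/mL.
Steady-state peak Cmax,ss = C₀·R = 30 × 4/3 ≈ 40.000 mcg/mL.

40.0 mcg/mL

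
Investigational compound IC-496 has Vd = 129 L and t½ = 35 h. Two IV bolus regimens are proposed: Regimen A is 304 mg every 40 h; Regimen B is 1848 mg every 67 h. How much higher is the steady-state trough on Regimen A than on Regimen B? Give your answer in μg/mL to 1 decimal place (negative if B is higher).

-3.2 μg/mL

Regimen A: f = (1/2)^(40/35) ≈ 0.4529; Cmin,ss = (304/129)·f/(1−f) ≈ 1.951 μg/mL.
Regimen B: f = (1/2)^(67/35) ≈ 0.2653; Cmin,ss = (1848/129)·f/(1−f) ≈ 5.173 μg/mL.
Difference ≈ 1.951 − 5.173 ≈ -3.222 μg/mL.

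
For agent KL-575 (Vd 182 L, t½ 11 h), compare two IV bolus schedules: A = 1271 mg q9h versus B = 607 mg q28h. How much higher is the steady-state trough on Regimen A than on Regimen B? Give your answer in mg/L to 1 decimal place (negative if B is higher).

Regimen A: f = (1/2)^(9/11) ≈ 0.5672; Cmin,ss = (1271/182)·f/(1−f) ≈ 9.152 mg/L.
Regimen B: f = (1/2)^(28/11) ≈ 0.1713; Cmin,ss = (607/182)·f/(1−f) ≈ 0.689 mg/L.
Difference ≈ 9.152 − 0.689 ≈ 8.463 mg/L.

8.5 mg/L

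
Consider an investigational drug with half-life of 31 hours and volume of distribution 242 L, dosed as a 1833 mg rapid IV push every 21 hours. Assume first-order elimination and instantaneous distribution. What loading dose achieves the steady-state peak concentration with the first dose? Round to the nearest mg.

4892 mg

f = (1/2)^(21/31) ≈ 0.625283; accumulation ratio R = 1/(1−f) ≈ 2.66868.
Loading dose to hit Cmax,ss on first dose: D_load = D_maint·R ≈ 1833 × 2.66868 ≈ 4891.69 mg.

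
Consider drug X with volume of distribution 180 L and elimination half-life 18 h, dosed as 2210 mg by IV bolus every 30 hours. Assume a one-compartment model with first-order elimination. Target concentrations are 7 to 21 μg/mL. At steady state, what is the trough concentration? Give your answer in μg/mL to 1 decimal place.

τ/t½ = 30/18 ≈ 1.6667, so fraction remaining f = (1/2)^(30/18) ≈ 0.3150.
Accumulation ratio R = 1/(1 − f) ≈ 1/0.6850 ≈ 1.4599.
Single-dose peak C₀ = D/Vd = 2210/180 ≈ 12.278 μg/mL.
Steady-state peak Cmax,ss = C₀·R ≈ 12.278 × 1.4599 ≈ 17.925 μg/mL.
Steady-state trough Cmin,ss = Cmax,ss·f ≈ 17.925 × 0.3150 ≈ 5.646 μg/mL.
Trough 5.6 μg/mL vs MEC 7 μg/mL: subtherapeutic.

5.6 μg/mL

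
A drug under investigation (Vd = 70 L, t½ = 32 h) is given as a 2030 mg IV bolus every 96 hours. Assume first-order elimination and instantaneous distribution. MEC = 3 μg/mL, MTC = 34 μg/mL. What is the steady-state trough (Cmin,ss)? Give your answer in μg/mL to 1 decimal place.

The dosing interval is 3 half-lives, so f = 2^(−3) = 0.125.
Accumulation ratio R = 1/(1 − f) = 1/0.875 = 8/7.
Single-dose peak C₀ = D/Vd = 2030/70 = 29 μg/mL.
Steady-state peak Cmax,ss = C₀·R = 29 × 8/7 ≈ 33.143 μg/mL.
Steady-state trough Cmin,ss = Cmax,ss·f ≈ 33.143 × 0.125 ≈ 4.143 μg/mL.
Trough 4.1 μg/mL vs MEC 3 μg/mL: adequate.

4.1 μg/mL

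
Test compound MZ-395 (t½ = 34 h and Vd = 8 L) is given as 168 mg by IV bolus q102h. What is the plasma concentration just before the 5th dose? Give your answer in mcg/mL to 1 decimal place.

3.0 mcg/mL

f = (1/2)^(τ/t½) = (1/2)^(102/34) ≈ 0.1250.
C₀ = D/Vd = 168/8 ≈ 21.000 mcg/mL.
Before the 5th dose, 4 doses have been given. Superposition: Cmin = C₀·(f + f² + … + f^4).
≈ 21.000 × (0.1250 + 0.0156 + 0.0020 + 0.0002) ≈ 21.000 × 0.1428 ≈ 2.999 mcg/mL.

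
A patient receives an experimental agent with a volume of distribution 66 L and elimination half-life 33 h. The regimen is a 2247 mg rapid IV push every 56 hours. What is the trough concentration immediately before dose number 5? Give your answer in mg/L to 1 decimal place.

f = (1/2)^(τ/t½) = (1/2)^(56/33) ≈ 0.3084.
C₀ = D/Vd = 2247/66 ≈ 34.045 mg/L.
Before the 5th dose, 4 doses have been given. Superposition: Cmin = C₀·(f + f² + … + f^4).
≈ 34.045 × (0.3084 + 0.0951 + 0.0293 + 0.0090) ≈ 34.045 × 0.4418 ≈ 15.041 mg/L.

15.0 mg/L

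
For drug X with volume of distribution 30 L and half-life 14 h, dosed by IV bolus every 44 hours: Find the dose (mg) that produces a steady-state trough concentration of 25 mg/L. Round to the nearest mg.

5875 mg

τ/t½ = 44/14 ≈ 3.1429, so f = (1/2)^(44/14) ≈ 0.113215.
Cmin,ss = (D/Vd)·f/(1−f), so D = Cmin,ss·Vd·(1−f)/f.
D = 25 × 30 × (1−f)/f ≈ 25 × 30 × 7.83275 ≈ 5874.56 mg.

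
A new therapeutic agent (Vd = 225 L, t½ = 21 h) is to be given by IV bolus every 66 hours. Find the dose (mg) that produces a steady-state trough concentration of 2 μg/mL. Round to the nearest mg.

τ/t½ = 66/21 ≈ 3.1429, so f = (1/2)^(66/21) ≈ 0.113215.
Cmin,ss = (D/Vd)·f/(1−f), so D = Cmin,ss·Vd·(1−f)/f.
D = 2 × 225 × (1−f)/f ≈ 2 × 225 × 7.83275 ≈ 3524.74 mg.

3525 mg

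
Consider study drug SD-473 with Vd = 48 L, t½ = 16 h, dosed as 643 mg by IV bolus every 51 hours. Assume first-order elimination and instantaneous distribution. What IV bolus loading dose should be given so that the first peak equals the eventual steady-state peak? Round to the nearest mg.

722 mg

f = (1/2)^(51/16) ≈ 0.109766; accumulation ratio R = 1/(1−f) ≈ 1.12330.
Loading dose to hit Cmax,ss on first dose: D_load = D_maint·R ≈ 643 × 1.12330 ≈ 722.28 mg.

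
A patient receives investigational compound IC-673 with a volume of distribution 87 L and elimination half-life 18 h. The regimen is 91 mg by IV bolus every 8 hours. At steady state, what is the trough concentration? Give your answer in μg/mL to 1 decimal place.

k = ln2/t½ = ln2/18 ≈ 0.038508 h⁻¹; fraction remaining f = e^(−kτ) = e^(−0.038508×8) ≈ 0.7349.
Each bolus raises the concentration by D/Vd = 91/87 ≈ 1.046 μg/mL.
Steady-state trough Cmin,ss = C₀·f/(1−f) ≈ 1.046 × 0.7349/0.2651 ≈ 2.900 μg/mL.

2.9 μg/mL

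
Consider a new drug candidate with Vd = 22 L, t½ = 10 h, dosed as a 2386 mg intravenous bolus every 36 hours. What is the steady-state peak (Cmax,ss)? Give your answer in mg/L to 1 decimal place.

k = ln2/t½ = ln2/10 ≈ 0.069315 h⁻¹; fraction remaining f = e^(−kτ) = e^(−0.069315×36) ≈ 0.0825.
Accumulation ratio R = 1/(1 − f) ≈ 1/0.9175 ≈ 1.0899.
Each bolus raises the concentration by D/Vd = 2386/22 ≈ 108.455 mg/L.
Cmax,ss = C₀/(1 − f) ≈ 108.455/0.9175 ≈ 118.207 mg/L.

118.2 mg/L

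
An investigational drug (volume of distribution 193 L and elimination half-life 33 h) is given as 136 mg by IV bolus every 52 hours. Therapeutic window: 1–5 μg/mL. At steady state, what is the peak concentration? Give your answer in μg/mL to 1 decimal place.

k = ln2/t½ = ln2/33 ≈ 0.021004 h⁻¹; fraction remaining f = e^(−kτ) = e^(−0.021004×52) ≈ 0.3355.
Accumulation ratio R = 1/(1 − f) ≈ 1/0.6645 ≈ 1.5049.
Single-dose peak C₀ = D/Vd = 136/193 ≈ 0.705 μg/mL.
Steady-state peak Cmax,ss = C₀·R ≈ 0.705 × 1.5049 ≈ 1.061 μg/mL.
Peak 1.1 μg/mL vs MTC 5 μg/mL: below toxic threshold.

1.1 μg/mL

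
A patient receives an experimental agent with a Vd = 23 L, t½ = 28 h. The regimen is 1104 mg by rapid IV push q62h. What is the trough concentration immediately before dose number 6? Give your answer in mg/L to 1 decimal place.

13.2 mg/L

f = (1/2)^(τ/t½) = (1/2)^(62/28) ≈ 0.2155.
C₀ = D/Vd = 1104/23 ≈ 48.000 mg/L.
Before the 6th dose, 5 doses have been given. Superposition: Cmin = C₀·(f + f² + … + f^5).
≈ 48.000 × (0.2155 + 0.0464 + 0.0100 + 0.0022 + 0.0005) ≈ 48.000 × 0.2746 ≈ 13.181 mg/L.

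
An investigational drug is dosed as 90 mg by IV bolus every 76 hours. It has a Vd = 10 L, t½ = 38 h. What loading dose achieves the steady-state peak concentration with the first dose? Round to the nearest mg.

f = (1/2)^(76/38) ≈ 0.250000; accumulation ratio R = 1/(1−f) ≈ 1.33333.
Loading dose to hit Cmax,ss on first dose: D_load = D_maint·R ≈ 90 × 1.33333 ≈ 120.00 mg.

120 mg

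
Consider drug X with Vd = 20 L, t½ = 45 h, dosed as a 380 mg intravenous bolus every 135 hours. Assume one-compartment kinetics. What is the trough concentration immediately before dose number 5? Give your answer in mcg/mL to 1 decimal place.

2.7 mcg/mL

f = (1/2)^(τ/t½) = (1/2)^(135/45) ≈ 0.1250.
C₀ = D/Vd = 380/20 ≈ 19.000 mcg/mL.
Before the 5th dose, 4 doses have been given. Superposition: Cmin = C₀·(f + f² + … + f^4).
≈ 19.000 × (0.1250 + 0.0156 + 0.0020 + 0.0002) ≈ 19.000 × 0.1428 ≈ 2.713 mcg/mL.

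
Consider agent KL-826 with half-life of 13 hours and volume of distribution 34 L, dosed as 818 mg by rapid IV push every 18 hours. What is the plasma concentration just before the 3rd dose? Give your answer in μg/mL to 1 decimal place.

f = (1/2)^(τ/t½) = (1/2)^(18/13) ≈ 0.3830.
C₀ = D/Vd = 818/34 ≈ 24.059 μg/mL.
Before the 3rd dose, 2 doses have been given. Superposition: Cmin = C₀·(f + f²).
≈ 24.059 × (0.3830 + 0.1467) ≈ 24.059 × 0.5297 ≈ 12.744 μg/mL.

12.7 μg/mL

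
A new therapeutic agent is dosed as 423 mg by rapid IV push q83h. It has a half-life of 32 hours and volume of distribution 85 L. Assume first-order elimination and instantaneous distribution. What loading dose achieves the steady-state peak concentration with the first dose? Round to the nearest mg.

f = (1/2)^(83/32) ≈ 0.165655; accumulation ratio R = 1/(1−f) ≈ 1.19854.
Loading dose to hit Cmax,ss on first dose: D_load = D_maint·R ≈ 423 × 1.19854 ≈ 506.98 mg.

507 mg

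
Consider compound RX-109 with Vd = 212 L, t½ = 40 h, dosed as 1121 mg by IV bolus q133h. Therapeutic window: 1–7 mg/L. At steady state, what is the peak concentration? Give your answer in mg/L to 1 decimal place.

5.9 mg/L

k = ln2/t½ = ln2/40 ≈ 0.017329 h⁻¹; fraction remaining f = e^(−kτ) = e^(−0.017329×133) ≈ 0.0998.
At steady state, accumulation factor R = 1/(1 − e^(−kτ)) ≈ 1.1109.
Each bolus raises the concentration by D/Vd = 1121/212 ≈ 5.288 mg/L.
Steady-state peak Cmax,ss = C₀·R ≈ 5.288 × 1.1109 ≈ 5.874 mg/L.
Peak 5.9 mg/L vs MTC 7 mg/L: below toxic threshold.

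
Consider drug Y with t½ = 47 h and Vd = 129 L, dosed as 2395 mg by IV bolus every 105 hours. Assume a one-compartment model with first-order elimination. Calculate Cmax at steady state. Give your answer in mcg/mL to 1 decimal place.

k = ln2/t½ = ln2/47 ≈ 0.014748 h⁻¹; fraction remaining f = e^(−kτ) = e^(−0.014748×105) ≈ 0.2126.
Accumulation ratio R = 1/(1 − f) ≈ 1/0.7874 ≈ 1.2700.
Each bolus raises the concentration by D/Vd = 2395/129 ≈ 18.566 mcg/mL.
Steady-state peak Cmax,ss = C₀·R ≈ 18.566 × 1.2700 ≈ 23.579 mcg/mL.

23.6 mcg/mL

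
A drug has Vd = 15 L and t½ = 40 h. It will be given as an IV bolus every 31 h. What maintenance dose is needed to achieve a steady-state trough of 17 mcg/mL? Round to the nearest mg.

τ/t½ = 31/40 ≈ 0.775, so f = (1/2)^(31/40) ≈ 0.584389.
Cmin,ss = (D/Vd)·f/(1−f), so D = Cmin,ss·Vd·(1−f)/f.
D = 17 × 15 × (1−f)/f ≈ 17 × 15 × 0.71119 ≈ 181.35 mg.

181 mg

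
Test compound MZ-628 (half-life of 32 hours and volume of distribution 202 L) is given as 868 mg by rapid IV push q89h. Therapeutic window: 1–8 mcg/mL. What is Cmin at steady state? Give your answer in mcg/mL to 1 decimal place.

0.7 mcg/mL

Over one 89-h interval, 89/32 ≈ 2.7812 half-lives elapse, leaving f ≈ 0.1455 of each dose.
Single-dose peak C₀ = D/Vd = 868/202 ≈ 4.297 mcg/mL.
Steady-state trough Cmin,ss = C₀·f/(1−f) ≈ 4.297 × 0.1455/0.8545 ≈ 0.732 mcg/mL.
Trough 0.7 mcg/mL vs MEC 1 mcg/mL: subtherapeutic.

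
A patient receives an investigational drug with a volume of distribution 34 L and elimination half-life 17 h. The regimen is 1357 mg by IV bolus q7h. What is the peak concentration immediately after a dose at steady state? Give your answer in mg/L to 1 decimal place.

Over one 7-h interval, 7/17 ≈ 0.41176 half-lives elapse, leaving f ≈ 0.7517 of each dose.
Accumulation ratio R = 1/(1 − f) ≈ 1/0.2483 ≈ 4.0274.
Each bolus raises the concentration by D/Vd = 1357/34 ≈ 39.912 mg/L.
Steady-state peak Cmax,ss = C₀·R ≈ 39.912 × 4.0274 ≈ 160.742 mg/L.

160.7 mg/L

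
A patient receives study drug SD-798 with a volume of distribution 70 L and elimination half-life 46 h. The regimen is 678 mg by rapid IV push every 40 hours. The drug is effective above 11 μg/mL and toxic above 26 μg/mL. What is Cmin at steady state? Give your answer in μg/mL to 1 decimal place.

11.7 μg/mL

τ/t½ = 40/46 ≈ 0.86957, so fraction remaining f = (1/2)^(40/46) ≈ 0.5473.
Accumulation ratio R = 1/(1 − f) ≈ 1/0.4527 ≈ 2.2090.
Each bolus raises the concentration by D/Vd = 678/70 ≈ 9.686 μg/mL.
Steady-state peak Cmax,ss = C₀·R ≈ 9.686 × 2.2090 ≈ 21.396 μg/mL.
Steady-state trough Cmin,ss = Cmax,ss·f ≈ 21.396 × 0.5473 ≈ 11.710 μg/mL.
Trough 11.7 μg/mL vs MEC 11 μg/mL: adequate.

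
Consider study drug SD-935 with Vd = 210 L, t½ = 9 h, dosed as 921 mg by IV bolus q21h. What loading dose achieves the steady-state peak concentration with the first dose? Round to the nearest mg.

f = (1/2)^(21/9) ≈ 0.198425; accumulation ratio R = 1/(1−f) ≈ 1.24754.
Loading dose to hit Cmax,ss on first dose: D_load = D_maint·R ≈ 921 × 1.24754 ≈ 1148.98 mg.

1149 mg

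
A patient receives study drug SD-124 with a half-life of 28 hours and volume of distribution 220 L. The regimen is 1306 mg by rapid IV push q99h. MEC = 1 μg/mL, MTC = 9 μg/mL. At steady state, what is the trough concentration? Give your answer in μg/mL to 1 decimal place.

τ/t½ = 99/28 ≈ 3.5357, so fraction remaining f = (1/2)^(99/28) ≈ 0.0862.
Single-dose peak C₀ = D/Vd = 1306/220 ≈ 5.936 μg/mL.
Steady-state trough Cmin,ss = C₀·f/(1−f) ≈ 5.936 × 0.0862/0.9138 ≈ 0.560 μg/mL.
Trough 0.6 μg/mL vs MEC 1 μg/mL: subtherapeutic.

0.6 μg/mL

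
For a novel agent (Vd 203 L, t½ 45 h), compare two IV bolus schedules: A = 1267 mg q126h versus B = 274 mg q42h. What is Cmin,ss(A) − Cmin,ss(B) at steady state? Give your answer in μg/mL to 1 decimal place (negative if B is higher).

-0.4 μg/mL

Regimen A: f = (1/2)^(126/45) ≈ 0.1436; Cmin,ss = (1267/203)·f/(1−f) ≈ 1.047 μg/mL.
Regimen B: f = (1/2)^(42/45) ≈ 0.5236; Cmin,ss = (274/203)·f/(1−f) ≈ 1.483 μg/mL.
Difference ≈ 1.047 − 1.483 ≈ -0.436 μg/mL.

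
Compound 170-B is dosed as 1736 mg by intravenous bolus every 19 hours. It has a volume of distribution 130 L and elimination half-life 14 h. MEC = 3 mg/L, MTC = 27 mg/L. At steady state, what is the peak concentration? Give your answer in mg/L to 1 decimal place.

k = ln2/t½ = ln2/14 ≈ 0.049511 h⁻¹; fraction remaining f = e^(−kτ) = e^(−0.049511×19) ≈ 0.3904.
At steady state, accumulation factor R = 1/(1 − e^(−kτ)) ≈ 1.6404.
Single-dose peak C₀ = D/Vd = 1736/130 ≈ 13.354 mg/L.
Steady-state peak Cmax,ss = C₀·R ≈ 13.354 × 1.6404 ≈ 21.906 mg/L.
Peak 21.9 mg/L vs MTC 27 mg/L: below toxic threshold.

21.9 mg/L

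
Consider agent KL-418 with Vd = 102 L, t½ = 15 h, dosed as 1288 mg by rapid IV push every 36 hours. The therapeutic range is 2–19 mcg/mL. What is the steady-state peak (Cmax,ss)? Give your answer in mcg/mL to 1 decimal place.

15.6 mcg/mL

k = ln2/t½ = ln2/15 ≈ 0.046210 h⁻¹; fraction remaining f = e^(−kτ) = e^(−0.046210×36) ≈ 0.1895.
Accumulation ratio R = 1/(1 − f) ≈ 1/0.8105 ≈ 1.2338.
Single-dose peak C₀ = D/Vd = 1288/102 ≈ 12.627 mcg/mL.
Steady-state peak Cmax,ss = C₀·R ≈ 12.627 × 1.2338 ≈ 15.579 mcg/mL.
Peak 15.6 mcg/mL vs MTC 19 mcg/mL: below toxic threshold.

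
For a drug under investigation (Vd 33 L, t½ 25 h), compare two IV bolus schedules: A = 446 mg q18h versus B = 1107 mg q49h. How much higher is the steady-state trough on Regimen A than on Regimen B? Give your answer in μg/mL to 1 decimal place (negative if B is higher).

9.3 μg/mL

Regimen A: f = (1/2)^(18/25) ≈ 0.6071; Cmin,ss = (446/33)·f/(1−f) ≈ 20.883 μg/mL.
Regimen B: f = (1/2)^(49/25) ≈ 0.2570; Cmin,ss = (1107/33)·f/(1−f) ≈ 11.603 μg/mL.
Difference ≈ 20.883 − 11.603 ≈ 9.280 μg/mL.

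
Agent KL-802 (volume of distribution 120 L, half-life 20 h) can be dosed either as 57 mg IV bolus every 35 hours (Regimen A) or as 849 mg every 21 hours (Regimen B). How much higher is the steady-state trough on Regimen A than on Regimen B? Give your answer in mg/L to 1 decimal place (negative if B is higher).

Regimen A: f = (1/2)^(35/20) ≈ 0.2973; Cmin,ss = (57/120)·f/(1−f) ≈ 0.201 mg/L.
Regimen B: f = (1/2)^(21/20) ≈ 0.4830; Cmin,ss = (849/120)·f/(1−f) ≈ 6.610 mg/L.
Difference ≈ 0.201 − 6.610 ≈ -6.409 mg/L.

-6.4 mg/L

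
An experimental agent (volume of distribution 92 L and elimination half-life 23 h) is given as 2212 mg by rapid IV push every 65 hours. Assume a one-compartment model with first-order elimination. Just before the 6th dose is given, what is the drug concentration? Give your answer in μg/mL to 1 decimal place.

3.9 μg/mL

f = (1/2)^(τ/t½) = (1/2)^(65/23) ≈ 0.1410.
C₀ = D/Vd = 2212/92 ≈ 24.043 μg/mL.
Before the 6th dose, 5 doses have been given. Superposition: Cmin = C₀·(f + f² + … + f^5).
≈ 24.043 × (0.1410 + 0.0199 + 0.0028 + 0.0004 + 0.0001) ≈ 24.043 × 0.1642 ≈ 3.948 μg/mL.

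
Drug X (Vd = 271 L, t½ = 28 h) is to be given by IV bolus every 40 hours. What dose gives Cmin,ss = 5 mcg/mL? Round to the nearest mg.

τ/t½ = 40/28 ≈ 1.4286, so f = (1/2)^(40/28) ≈ 0.371499.
Cmin,ss = (D/Vd)·f/(1−f), so D = Cmin,ss·Vd·(1−f)/f.
D = 5 × 271 × (1−f)/f ≈ 5 × 271 × 1.69180 ≈ 2292.39 mg.

2292 mg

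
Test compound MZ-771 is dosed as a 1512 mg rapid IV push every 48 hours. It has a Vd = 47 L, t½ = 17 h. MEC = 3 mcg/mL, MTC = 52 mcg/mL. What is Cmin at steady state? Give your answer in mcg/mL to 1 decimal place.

5.3 mcg/mL

k = ln2/t½ = ln2/17 ≈ 0.040773 h⁻¹; fraction remaining f = e^(−kτ) = e^(−0.040773×48) ≈ 0.1413.
Each bolus raises the concentration by D/Vd = 1512/47 ≈ 32.170 mcg/mL.
Steady-state trough Cmin,ss = C₀·f/(1−f) ≈ 32.170 × 0.1413/0.8587 ≈ 5.294 mcg/mL.
Trough 5.3 mcg/mL vs MEC 3 mcg/mL: adequate.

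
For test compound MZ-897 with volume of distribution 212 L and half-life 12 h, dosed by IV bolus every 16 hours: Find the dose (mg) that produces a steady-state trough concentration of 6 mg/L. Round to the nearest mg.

1933 mg

τ/t½ = 16/12 ≈ 1.3333, so f = (1/2)^(16/12) ≈ 0.396850.
Cmin,ss = (D/Vd)·f/(1−f), so D = Cmin,ss·Vd·(1−f)/f.
D = 6 × 212 × (1−f)/f ≈ 6 × 212 × 1.51984 ≈ 1933.24 mg.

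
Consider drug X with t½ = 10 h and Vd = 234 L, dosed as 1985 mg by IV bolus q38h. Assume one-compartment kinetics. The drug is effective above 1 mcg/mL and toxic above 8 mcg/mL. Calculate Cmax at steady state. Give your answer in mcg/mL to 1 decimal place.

k = ln2/t½ = ln2/10 ≈ 0.069315 h⁻¹; fraction remaining f = e^(−kτ) = e^(−0.069315×38) ≈ 0.0718.
Accumulation ratio R = 1/(1 − f) ≈ 1/0.9282 ≈ 1.0774.
Each bolus raises the concentration by D/Vd = 1985/234 ≈ 8.483 mcg/mL.
Steady-state peak Cmax,ss = C₀·R ≈ 8.483 × 1.0774 ≈ 9.140 mcg/mL.
Peak 9.1 mcg/mL vs MTC 8 mcg/mL: exceeds toxic threshold.

9.1 mcg/mL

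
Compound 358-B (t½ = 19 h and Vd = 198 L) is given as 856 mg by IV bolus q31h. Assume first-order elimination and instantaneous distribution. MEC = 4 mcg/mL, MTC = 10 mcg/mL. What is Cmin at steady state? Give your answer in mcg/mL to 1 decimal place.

k = ln2/t½ = ln2/19 ≈ 0.036481 h⁻¹; fraction remaining f = e^(−kτ) = e^(−0.036481×31) ≈ 0.3227.
Accumulation ratio R = 1/(1 − f) ≈ 1/0.6773 ≈ 1.4765.
Each bolus raises the concentration by D/Vd = 856/198 ≈ 4.323 mcg/mL.
Cmax,ss = C₀/(1 − f) ≈ 4.323/0.6773 ≈ 6.383 mcg/mL.
One interval later, Cmin,ss = Cmax,ss·e^(−kτ) ≈ 6.383 × 0.3227 ≈ 2.060 mcg/mL.
Trough 2.1 mcg/mL vs MEC 4 mcg/mL: subtherapeutic.

2.1 mcg/mL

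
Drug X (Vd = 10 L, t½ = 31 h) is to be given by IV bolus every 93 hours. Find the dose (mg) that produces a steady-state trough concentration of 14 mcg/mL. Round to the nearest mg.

980 mg

τ/t½ = 93/31 ≈ 3, so f = (1/2)^(93/31) ≈ 0.125000.
Cmin,ss = (D/Vd)·f/(1−f), so D = Cmin,ss·Vd·(1−f)/f.
D = 14 × 10 × (1−f)/f ≈ 14 × 10 × 7.00000 ≈ 980.00 mg.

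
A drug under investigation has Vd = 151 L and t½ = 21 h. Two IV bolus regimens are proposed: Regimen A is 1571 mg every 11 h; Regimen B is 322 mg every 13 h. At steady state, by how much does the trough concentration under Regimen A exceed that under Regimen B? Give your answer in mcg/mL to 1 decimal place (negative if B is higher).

Regimen A: f = (1/2)^(11/21) ≈ 0.6955; Cmin,ss = (1571/151)·f/(1−f) ≈ 23.763 mcg/mL.
Regimen B: f = (1/2)^(13/21) ≈ 0.6511; Cmin,ss = (322/151)·f/(1−f) ≈ 3.979 mcg/mL.
Difference ≈ 23.763 − 3.979 ≈ 19.784 mcg/mL.

19.8 mcg/mL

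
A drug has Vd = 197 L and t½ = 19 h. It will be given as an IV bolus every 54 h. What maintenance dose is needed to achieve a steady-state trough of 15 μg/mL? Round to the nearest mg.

τ/t½ = 54/19 ≈ 2.8421, so f = (1/2)^(54/19) ≈ 0.139457.
Cmin,ss = (D/Vd)·f/(1−f), so D = Cmin,ss·Vd·(1−f)/f.
D = 15 × 197 × (1−f)/f ≈ 15 × 197 × 6.17067 ≈ 18234.33 mg.

18234 mg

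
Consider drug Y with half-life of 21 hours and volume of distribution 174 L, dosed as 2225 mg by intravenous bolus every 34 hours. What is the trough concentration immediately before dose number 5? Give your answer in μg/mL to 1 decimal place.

f = (1/2)^(τ/t½) = (1/2)^(34/21) ≈ 0.3256.
C₀ = D/Vd = 2225/174 ≈ 12.787 μg/mL.
Before the 5th dose, 4 doses have been given. Superposition: Cmin = C₀·(f + f² + … + f^4).
≈ 12.787 × (0.3256 + 0.1060 + 0.0345 + 0.0112) ≈ 12.787 × 0.4773 ≈ 6.103 μg/mL.

6.1 μg/mL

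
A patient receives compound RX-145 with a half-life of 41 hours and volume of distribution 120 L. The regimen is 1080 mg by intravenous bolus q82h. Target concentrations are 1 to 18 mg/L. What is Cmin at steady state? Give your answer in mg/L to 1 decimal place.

The dosing interval is 2 half-lives, so f = 2^(−2) = 0.25.
Accumulation ratio R = 1/(1 − f) = 1/0.75 = 4/3.
Single-dose peak C₀ = D/Vd = 1080/120 = 9 mg/L.
Steady-state peak Cmax,ss = C₀·R = 9 × 4/3 ≈ 12.000 mg/L.
Steady-state trough Cmin,ss = Cmax,ss·f ≈ 12.000 × 0.25 ≈ 3.000 mg/L.
Trough 3.0 mg/L vs MEC 1 mg/L: adequate.

3.0 mg/L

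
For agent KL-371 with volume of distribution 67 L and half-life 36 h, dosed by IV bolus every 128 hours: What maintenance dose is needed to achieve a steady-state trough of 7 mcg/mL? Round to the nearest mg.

τ/t½ = 128/36 ≈ 3.5556, so f = (1/2)^(128/36) ≈ 0.085049.
Cmin,ss = (D/Vd)·f/(1−f), so D = Cmin,ss·Vd·(1−f)/f.
D = 7 × 67 × (1−f)/f ≈ 7 × 67 × 10.75793 ≈ 5045.47 mg.

5045 mg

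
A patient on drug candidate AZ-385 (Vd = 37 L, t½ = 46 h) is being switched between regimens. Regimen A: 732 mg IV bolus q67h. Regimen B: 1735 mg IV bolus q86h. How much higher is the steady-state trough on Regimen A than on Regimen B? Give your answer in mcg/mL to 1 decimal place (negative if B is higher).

Regimen A: f = (1/2)^(67/46) ≈ 0.3644; Cmin,ss = (732/37)·f/(1−f) ≈ 11.342 mcg/mL.
Regimen B: f = (1/2)^(86/46) ≈ 0.2737; Cmin,ss = (1735/37)·f/(1−f) ≈ 17.671 mcg/mL.
Difference ≈ 11.342 − 17.671 ≈ -6.329 mcg/mL.

-6.3 mcg/mL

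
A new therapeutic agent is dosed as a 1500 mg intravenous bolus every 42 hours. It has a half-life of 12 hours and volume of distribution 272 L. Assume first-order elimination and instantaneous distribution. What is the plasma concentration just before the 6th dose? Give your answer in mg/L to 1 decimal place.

0.5 mg/L

f = (1/2)^(τ/t½) = (1/2)^(42/12) ≈ 0.0884.
C₀ = D/Vd = 1500/272 ≈ 5.515 mg/L.
Before the 6th dose, 5 doses have been given. Superposition: Cmin = C₀·(f + f² + … + f^5).
≈ 5.515 × (0.0884 + 0.0078 + 0.0007 + 0.0001 + 0.0000) ≈ 5.515 × 0.0970 ≈ 0.535 mg/L.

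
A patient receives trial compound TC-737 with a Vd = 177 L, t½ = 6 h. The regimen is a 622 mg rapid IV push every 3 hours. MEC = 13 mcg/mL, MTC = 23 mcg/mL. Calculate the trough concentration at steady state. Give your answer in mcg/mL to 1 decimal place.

τ/t½ = 3/6 ≈ 0.5, so fraction remaining f = (1/2)^(3/6) ≈ 0.7071.
Accumulation ratio R = 1/(1 − f) ≈ 1/0.2929 ≈ 3.4141.
Single-dose peak C₀ = D/Vd = 622/177 ≈ 3.514 mcg/mL.
Cmax,ss = C₀/(1 − f) ≈ 3.514/0.2929 ≈ 11.997 mcg/mL.
Steady-state trough Cmin,ss = Cmax,ss·f ≈ 11.997 × 0.7071 ≈ 8.483 mcg/mL.
Trough 8.5 mcg/mL vs MEC 13 mcg/mL: subtherapeutic.

8.5 mcg/mL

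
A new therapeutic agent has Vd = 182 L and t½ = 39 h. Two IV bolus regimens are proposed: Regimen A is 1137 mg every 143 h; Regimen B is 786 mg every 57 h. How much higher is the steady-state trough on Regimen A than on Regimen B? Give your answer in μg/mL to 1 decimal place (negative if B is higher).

-1.9 μg/mL

Regimen A: f = (1/2)^(143/39) ≈ 0.0787; Cmin,ss = (1137/182)·f/(1−f) ≈ 0.534 μg/mL.
Regimen B: f = (1/2)^(57/39) ≈ 0.3631; Cmin,ss = (786/182)·f/(1−f) ≈ 2.462 μg/mL.
Difference ≈ 0.534 − 2.462 ≈ -1.928 μg/mL.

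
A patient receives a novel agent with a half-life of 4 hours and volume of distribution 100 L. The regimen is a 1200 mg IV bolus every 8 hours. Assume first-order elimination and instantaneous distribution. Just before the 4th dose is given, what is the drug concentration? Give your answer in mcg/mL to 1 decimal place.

3.9 mcg/mL

f = (1/2)^(τ/t½) = (1/2)^(8/4) ≈ 0.2500.
C₀ = D/Vd = 1200/100 ≈ 12.000 mcg/mL.
Before the 4th dose, 3 doses have been given. Superposition: Cmin = C₀·(f + f² + … + f^3).
≈ 12.000 × (0.2500 + 0.0625 + 0.0156) ≈ 12.000 × 0.3281 ≈ 3.937 mcg/mL.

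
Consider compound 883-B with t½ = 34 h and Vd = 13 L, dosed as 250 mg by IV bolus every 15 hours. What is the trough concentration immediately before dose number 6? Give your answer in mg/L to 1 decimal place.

f = (1/2)^(τ/t½) = (1/2)^(15/34) ≈ 0.7365.
C₀ = D/Vd = 250/13 ≈ 19.231 mg/L.
Before the 6th dose, 5 doses have been given. Superposition: Cmin = C₀·(f + f² + … + f^5).
≈ 19.231 × (0.7365 + 0.5424 + 0.3995 + 0.2942 + 0.2167) ≈ 19.231 × 2.1893 ≈ 42.102 mg/L.

42.1 mg/L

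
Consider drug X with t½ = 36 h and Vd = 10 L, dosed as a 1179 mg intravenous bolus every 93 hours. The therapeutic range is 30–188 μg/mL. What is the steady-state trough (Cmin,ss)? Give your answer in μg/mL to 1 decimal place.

k = ln2/t½ = ln2/36 ≈ 0.019254 h⁻¹; fraction remaining f = e^(−kτ) = e^(−0.019254×93) ≈ 0.1669.
Single-dose peak C₀ = D/Vd = 1179/10 ≈ 117.900 μg/mL.
Steady-state trough Cmin,ss = C₀·f/(1−f) ≈ 117.900 × 0.1669/0.8331 ≈ 23.620 μg/mL.
Trough 23.6 μg/mL vs MEC 30 μg/mL: subtherapeutic.

23.6 μg/mL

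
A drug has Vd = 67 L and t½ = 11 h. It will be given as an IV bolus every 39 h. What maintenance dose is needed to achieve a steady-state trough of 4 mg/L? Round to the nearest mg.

2861 mg

τ/t½ = 39/11 ≈ 3.5455, so f = (1/2)^(39/11) ≈ 0.085647.
Cmin,ss = (D/Vd)·f/(1−f), so D = Cmin,ss·Vd·(1−f)/f.
D = 4 × 67 × (1−f)/f ≈ 4 × 67 × 10.67583 ≈ 2861.12 mg.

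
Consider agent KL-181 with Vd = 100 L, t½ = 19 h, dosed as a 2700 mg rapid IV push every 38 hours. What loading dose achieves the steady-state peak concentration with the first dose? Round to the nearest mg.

3600 mg

f = (1/2)^(38/19) ≈ 0.250000; accumulation ratio R = 1/(1−f) ≈ 1.33333.
Loading dose to hit Cmax,ss on first dose: D_load = D_maint·R ≈ 2700 × 1.33333 ≈ 3599.99 mg.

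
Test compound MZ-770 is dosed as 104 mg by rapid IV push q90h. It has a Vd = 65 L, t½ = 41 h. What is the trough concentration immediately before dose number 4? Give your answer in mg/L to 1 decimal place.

0.4 mg/L

f = (1/2)^(τ/t½) = (1/2)^(90/41) ≈ 0.2184.
C₀ = D/Vd = 104/65 ≈ 1.600 mg/L.
Before the 4th dose, 3 doses have been given. Superposition: Cmin = C₀·(f + f² + … + f^3).
≈ 1.600 × (0.2184 + 0.0477 + 0.0104) ≈ 1.600 × 0.2765 ≈ 0.442 mg/L.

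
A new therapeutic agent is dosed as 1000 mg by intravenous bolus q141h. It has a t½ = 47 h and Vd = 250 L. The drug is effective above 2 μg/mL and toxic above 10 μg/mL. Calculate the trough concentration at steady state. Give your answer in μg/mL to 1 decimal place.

τ = 141 h = 3 half-lives, so f = (1/2)^3 = 0.125.
At steady state, R = 1/(1 − 0.125) = 8/7.
Single-dose peak C₀ = D/Vd = 1000/250 = 4 μg/mL.
Steady-state peak Cmax,ss = C₀·R = 4 × 8/7 ≈ 4.571 μg/mL.
Steady-state trough Cmin,ss = Cmax,ss·f ≈ 4.571 × 0.125 ≈ 0.571 μg/mL.
Trough 0.6 μg/mL vs MEC 2 μg/mL: subtherapeutic.

0.6 μg/mL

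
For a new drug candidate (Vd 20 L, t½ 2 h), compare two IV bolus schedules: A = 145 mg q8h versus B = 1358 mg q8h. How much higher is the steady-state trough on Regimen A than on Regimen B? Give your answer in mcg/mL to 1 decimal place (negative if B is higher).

Regimen A: f = (1/2)^(8/2) ≈ 0.0625; Cmin,ss = (145/20)·f/(1−f) ≈ 0.483 mcg/mL.
Regimen B: f = (1/2)^(8/2) ≈ 0.0625; Cmin,ss = (1358/20)·f/(1−f) ≈ 4.527 mcg/mL.
Difference ≈ 0.483 − 4.527 ≈ -4.044 mcg/mL.

-4.0 mcg/mL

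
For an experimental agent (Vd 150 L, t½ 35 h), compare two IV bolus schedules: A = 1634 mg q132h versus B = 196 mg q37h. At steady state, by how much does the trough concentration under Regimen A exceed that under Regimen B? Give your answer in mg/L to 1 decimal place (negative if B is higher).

-0.3 mg/L

Regimen A: f = (1/2)^(132/35) ≈ 0.0732; Cmin,ss = (1634/150)·f/(1−f) ≈ 0.860 mg/L.
Regimen B: f = (1/2)^(37/35) ≈ 0.4806; Cmin,ss = (196/150)·f/(1−f) ≈ 1.209 mg/L.
Difference ≈ 0.860 − 1.209 ≈ -0.349 mg/L.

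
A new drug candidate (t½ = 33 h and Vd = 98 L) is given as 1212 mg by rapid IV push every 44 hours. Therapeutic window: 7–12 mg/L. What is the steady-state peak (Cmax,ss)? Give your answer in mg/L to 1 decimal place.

τ/t½ = 44/33 ≈ 1.3333, so fraction remaining f = (1/2)^(44/33) ≈ 0.3969.
Accumulation ratio R = 1/(1 − f) ≈ 1/0.6031 ≈ 1.6581.
Single-dose peak C₀ = D/Vd = 1212/98 ≈ 12.367 mg/L.
Cmax,ss = C₀/(1 − f) ≈ 12.367/0.6031 ≈ 20.506 mg/L.
Peak 20.5 mg/L vs MTC 12 mg/L: exceeds toxic threshold.

20.5 mg/L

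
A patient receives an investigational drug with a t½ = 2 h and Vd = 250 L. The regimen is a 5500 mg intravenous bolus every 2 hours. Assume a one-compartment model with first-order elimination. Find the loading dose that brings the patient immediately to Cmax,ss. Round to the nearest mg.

11000 mg

f = (1/2)^(2/2) ≈ 0.500000; accumulation ratio R = 1/(1−f) ≈ 2.00000.
Loading dose to hit Cmax,ss on first dose: D_load = D_maint·R ≈ 5500 × 2.00000 ≈ 11000.00 mg.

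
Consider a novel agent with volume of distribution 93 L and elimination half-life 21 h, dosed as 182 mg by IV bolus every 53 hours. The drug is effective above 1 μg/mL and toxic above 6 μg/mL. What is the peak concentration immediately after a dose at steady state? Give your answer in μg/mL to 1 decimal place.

2.4 μg/mL

k = ln2/t½ = ln2/21 ≈ 0.033007 h⁻¹; fraction remaining f = e^(−kτ) = e^(−0.033007×53) ≈ 0.1739.
Accumulation ratio R = 1/(1 − f) ≈ 1/0.8261 ≈ 1.2105.
Each bolus raises the concentration by D/Vd = 182/93 ≈ 1.957 μg/mL.
Steady-state peak Cmax,ss = C₀·R ≈ 1.957 × 1.2105 ≈ 2.369 μg/mL.
Peak 2.4 μg/mL vs MTC 6 μg/mL: below toxic threshold.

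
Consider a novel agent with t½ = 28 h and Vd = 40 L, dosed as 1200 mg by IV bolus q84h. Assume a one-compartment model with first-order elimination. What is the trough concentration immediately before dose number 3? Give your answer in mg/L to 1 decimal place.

4.2 mg/L

f = (1/2)^(τ/t½) = (1/2)^(84/28) ≈ 0.1250.
C₀ = D/Vd = 1200/40 ≈ 30.000 mg/L.
Before the 3rd dose, 2 doses have been given. Superposition: Cmin = C₀·(f + f²).
≈ 30.000 × (0.1250 + 0.0156) ≈ 30.000 × 0.1406 ≈ 4.218 mg/L.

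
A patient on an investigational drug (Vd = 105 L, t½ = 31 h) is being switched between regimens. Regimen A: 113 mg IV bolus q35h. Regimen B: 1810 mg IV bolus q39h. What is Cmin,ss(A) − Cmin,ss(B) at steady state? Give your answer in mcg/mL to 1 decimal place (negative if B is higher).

-11.5 mcg/mL

Regimen A: f = (1/2)^(35/31) ≈ 0.4572; Cmin,ss = (113/105)·f/(1−f) ≈ 0.906 mcg/mL.
Regimen B: f = (1/2)^(39/31) ≈ 0.4181; Cmin,ss = (1810/105)·f/(1−f) ≈ 12.386 mcg/mL.
Difference ≈ 0.906 − 12.386 ≈ -11.480 mcg/mL.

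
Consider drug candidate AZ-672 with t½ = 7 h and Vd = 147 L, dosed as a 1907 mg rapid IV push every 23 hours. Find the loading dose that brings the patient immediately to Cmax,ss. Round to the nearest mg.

2125 mg

f = (1/2)^(23/7) ≈ 0.102542; accumulation ratio R = 1/(1−f) ≈ 1.11426.
Loading dose to hit Cmax,ss on first dose: D_load = D_maint·R ≈ 1907 × 1.11426 ≈ 2124.89 mg.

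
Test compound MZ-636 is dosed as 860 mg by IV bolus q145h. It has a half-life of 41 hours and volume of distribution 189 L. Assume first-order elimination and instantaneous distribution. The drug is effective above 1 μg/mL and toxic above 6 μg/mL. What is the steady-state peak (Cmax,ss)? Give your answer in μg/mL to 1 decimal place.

k = ln2/t½ = ln2/41 ≈ 0.016906 h⁻¹; fraction remaining f = e^(−kτ) = e^(−0.016906×145) ≈ 0.0862.
Accumulation ratio R = 1/(1 − f) ≈ 1/0.9138 ≈ 1.0943.
Each bolus raises the concentration by D/Vd = 860/189 ≈ 4.550 μg/mL.
Steady-state peak Cmax,ss = C₀·R ≈ 4.550 × 1.0943 ≈ 4.979 μg/mL.
Peak 5.0 μg/mL vs MTC 6 μg/mL: below toxic threshold.

5.0 μg/mL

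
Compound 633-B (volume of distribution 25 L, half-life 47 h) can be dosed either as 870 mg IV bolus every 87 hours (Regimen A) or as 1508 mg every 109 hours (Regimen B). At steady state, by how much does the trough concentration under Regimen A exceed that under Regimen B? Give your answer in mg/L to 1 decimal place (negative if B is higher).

-1.8 mg/L

Regimen A: f = (1/2)^(87/47) ≈ 0.2772; Cmin,ss = (870/25)·f/(1−f) ≈ 13.346 mg/L.
Regimen B: f = (1/2)^(109/47) ≈ 0.2004; Cmin,ss = (1508/25)·f/(1−f) ≈ 15.118 mg/L.
Difference ≈ 13.346 − 15.118 ≈ -1.772 mg/L.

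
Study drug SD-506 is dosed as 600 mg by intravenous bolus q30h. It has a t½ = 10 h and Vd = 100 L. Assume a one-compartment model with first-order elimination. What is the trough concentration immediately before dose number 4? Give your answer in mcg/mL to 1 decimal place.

0.9 mcg/mL

f = (1/2)^(τ/t½) = (1/2)^(30/10) ≈ 0.1250.
C₀ = D/Vd = 600/100 ≈ 6.000 mcg/mL.
Before the 4th dose, 3 doses have been given. Superposition: Cmin = C₀·(f + f² + … + f^3).
≈ 6.000 × (0.1250 + 0.0156 + 0.0020) ≈ 6.000 × 0.1426 ≈ 0.856 mcg/mL.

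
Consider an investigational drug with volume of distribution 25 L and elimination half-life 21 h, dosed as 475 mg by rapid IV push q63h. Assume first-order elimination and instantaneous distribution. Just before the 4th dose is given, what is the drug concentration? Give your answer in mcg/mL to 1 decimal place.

2.7 mcg/mL

f = (1/2)^(τ/t½) = (1/2)^(63/21) ≈ 0.1250.
C₀ = D/Vd = 475/25 ≈ 19.000 mcg/mL.
Before the 4th dose, 3 doses have been given. Superposition: Cmin = C₀·(f + f² + … + f^3).
≈ 19.000 × (0.1250 + 0.0156 + 0.0020) ≈ 19.000 × 0.1426 ≈ 2.709 mcg/mL.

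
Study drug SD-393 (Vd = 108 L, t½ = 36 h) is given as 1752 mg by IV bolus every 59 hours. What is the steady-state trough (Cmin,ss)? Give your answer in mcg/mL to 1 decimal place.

τ/t½ = 59/36 ≈ 1.6389, so fraction remaining f = (1/2)^(59/36) ≈ 0.3211.
Accumulation ratio R = 1/(1 − f) ≈ 1/0.6789 ≈ 1.4730.
Single-dose peak C₀ = D/Vd = 1752/108 ≈ 16.222 mcg/mL.
Steady-state peak Cmax,ss = C₀·R ≈ 16.222 × 1.4730 ≈ 23.895 mcg/mL.
One interval later, Cmin,ss = Cmax,ss·e^(−kτ) ≈ 23.895 × 0.3211 ≈ 7.673 mcg/mL.

7.7 mcg/mL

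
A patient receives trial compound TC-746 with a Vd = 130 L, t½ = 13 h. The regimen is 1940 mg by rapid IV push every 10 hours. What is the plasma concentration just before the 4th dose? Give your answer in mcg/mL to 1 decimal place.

f = (1/2)^(τ/t½) = (1/2)^(10/13) ≈ 0.5867.
C₀ = D/Vd = 1940/130 ≈ 14.923 mcg/mL.
Before the 4th dose, 3 doses have been given. Superposition: Cmin = C₀·(f + f² + … + f^3).
≈ 14.923 × (0.5867 + 0.3442 + 0.2020) ≈ 14.923 × 1.1329 ≈ 16.906 mcg/mL.

16.9 mcg/mL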